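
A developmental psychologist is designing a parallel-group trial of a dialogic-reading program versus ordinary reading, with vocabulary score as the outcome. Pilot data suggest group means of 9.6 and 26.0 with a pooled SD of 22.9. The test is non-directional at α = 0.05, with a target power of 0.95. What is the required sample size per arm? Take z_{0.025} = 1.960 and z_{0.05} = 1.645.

Cohen's d = |M₁ − M₂| / SD_pooled = |9.6 − 26.0| / 22.9 = 16.4 / 22.9 = 0.716.
For two independent groups with equal n: n = 2·((z_{α/2} + z_β) / d)².
z_{α/2} + z_β = 1.960 + 1.645 = 3.605.
n = 2 × (3.605 / 0.716)² = 2 × 5.035² = 2 × 25.35 = 50.7.
Round up to the next whole participant.

n = 51 per group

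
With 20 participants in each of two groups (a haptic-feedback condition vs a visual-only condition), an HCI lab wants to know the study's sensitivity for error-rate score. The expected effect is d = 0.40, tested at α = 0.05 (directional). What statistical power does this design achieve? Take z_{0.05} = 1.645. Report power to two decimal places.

power ≈ 0.35

For two equal groups, power = Φ(d·√(n/2) − z_{α}).
d·√(n/2) = 0.40 × √(20/2) = 0.40 × 3.162 = 1.265.
z_β = 1.265 − 1.645 = -0.380.
Power = Φ(-0.380) = 0.352.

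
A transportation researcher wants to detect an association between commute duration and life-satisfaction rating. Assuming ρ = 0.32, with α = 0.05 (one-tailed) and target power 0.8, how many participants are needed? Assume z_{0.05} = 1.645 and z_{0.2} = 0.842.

n = 60

Fisher's z: C = ½·ln((1+r)/(1−r)) = ½·ln(1.9412) = 0.3316.
n = ((z_{α} + z_β)/C)² + 3.
(1.645 + 0.842) / 0.3316 = 2.487 / 0.3316 = 7.500.
n = 7.500² + 3 = 56.25 + 3 = 59.2.
Round up.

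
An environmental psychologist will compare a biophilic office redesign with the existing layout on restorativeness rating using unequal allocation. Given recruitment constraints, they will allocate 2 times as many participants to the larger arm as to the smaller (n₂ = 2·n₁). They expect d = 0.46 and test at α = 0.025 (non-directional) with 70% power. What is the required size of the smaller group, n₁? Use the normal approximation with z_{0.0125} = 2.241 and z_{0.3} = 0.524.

n₁ = 55

With allocation ratio k = n₂/n₁ = 2, Var(x̄₁−x̄₂) = σ²(1/n₁ + 1/(k·n₁)) = σ²·(k+1)/(k·n₁).
So n₁ = (1 + 1/k)·((z_{α/2} + z_β)/d)² = 1.500 × (2.765/0.46)².
n₁ = 1.500 × 36.13 = 54.2.
Round up: n₁ = 55, giving n₂ = 2 × 55 = 110.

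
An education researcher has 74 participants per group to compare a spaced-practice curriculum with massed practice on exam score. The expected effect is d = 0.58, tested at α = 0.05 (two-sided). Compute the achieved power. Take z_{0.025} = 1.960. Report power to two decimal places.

power ≈ 0.94

For two equal groups, power = Φ(d·√(n/2) − z_{α/2}).
d·√(n/2) = 0.58 × √(74/2) = 0.58 × 6.083 = 3.528.
z_β = 3.528 − 1.960 = 1.568.
Power = Φ(1.568) = 0.942.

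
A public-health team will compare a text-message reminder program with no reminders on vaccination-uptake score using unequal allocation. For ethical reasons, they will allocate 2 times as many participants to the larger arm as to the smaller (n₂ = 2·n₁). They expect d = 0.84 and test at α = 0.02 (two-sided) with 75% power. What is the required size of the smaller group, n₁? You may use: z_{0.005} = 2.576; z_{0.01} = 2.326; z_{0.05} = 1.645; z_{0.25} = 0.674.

n₁ = 20

With allocation ratio k = n₂/n₁ = 2, Var(x̄₁−x̄₂) = σ²(1/n₁ + 1/(k·n₁)) = σ²·(k+1)/(k·n₁).
So n₁ = (1 + 1/k)·((z_{α/2} + z_β)/d)² = 1.500 × (3.000/0.84)².
n₁ = 1.500 × 12.76 = 19.1.
Round up: n₁ = 20, giving n₂ = 2 × 20 = 40.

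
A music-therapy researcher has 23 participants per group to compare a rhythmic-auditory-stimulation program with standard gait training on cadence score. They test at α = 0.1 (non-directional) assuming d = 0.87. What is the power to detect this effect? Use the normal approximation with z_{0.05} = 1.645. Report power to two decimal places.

For two equal groups, power = Φ(d·√(n/2) − z_{α/2}).
d·√(n/2) = 0.87 × √(23/2) = 0.87 × 3.391 = 2.950.
z_β = 2.950 − 1.645 = 1.305.
Power = Φ(1.305) = 0.904.

power ≈ 0.90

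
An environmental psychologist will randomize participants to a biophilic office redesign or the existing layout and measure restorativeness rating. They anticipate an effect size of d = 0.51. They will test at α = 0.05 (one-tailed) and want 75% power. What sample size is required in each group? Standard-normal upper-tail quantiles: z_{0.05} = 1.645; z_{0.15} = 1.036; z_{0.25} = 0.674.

n = 42 per group

For two independent groups with equal n: n = 2·((z_{α} + z_β) / d)².
z_{α} + z_β = 1.645 + 0.674 = 2.319.
n = 2 × (2.319 / 0.51)² = 2 × 4.547² = 2 × 20.68 = 41.4.
Round up to the next whole participant.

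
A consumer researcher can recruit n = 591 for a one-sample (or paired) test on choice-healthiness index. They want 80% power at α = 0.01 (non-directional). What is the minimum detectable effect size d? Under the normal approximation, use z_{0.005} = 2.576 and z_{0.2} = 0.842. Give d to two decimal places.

For a single sample (or paired design) of n = 591: d_min = (z_{α/2} + z_β)/√n.
z-sum = 2.576 + 0.842 = 3.418.
d_min = 3.418 / √591 = 3.418 / 24.310 = 0.141.

d_min ≈ 0.14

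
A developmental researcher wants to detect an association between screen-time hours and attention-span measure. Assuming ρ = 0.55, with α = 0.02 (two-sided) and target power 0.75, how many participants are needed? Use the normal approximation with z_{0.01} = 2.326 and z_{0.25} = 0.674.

n = 27

Fisher's z: C = ½·ln((1+r)/(1−r)) = ½·ln(3.4444) = 0.6184.
n = ((z_{α/2} + z_β)/C)² + 3.
(2.326 + 0.674) / 0.6184 = 3.000 / 0.6184 = 4.851.
n = 4.851² + 3 = 23.53 + 3 = 26.5.
Round up.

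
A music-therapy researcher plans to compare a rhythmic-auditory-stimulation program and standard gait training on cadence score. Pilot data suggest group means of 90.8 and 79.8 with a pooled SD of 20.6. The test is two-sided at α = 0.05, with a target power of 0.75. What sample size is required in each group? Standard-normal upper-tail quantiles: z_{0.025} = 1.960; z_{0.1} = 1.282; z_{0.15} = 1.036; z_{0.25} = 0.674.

n = 49 per group

Cohen's d = |M₁ − M₂| / SD_pooled = |90.8 − 79.8| / 20.6 = 11.0 / 20.6 = 0.534.
For two independent groups with equal n: n = 2·((z_{α/2} + z_β) / d)².
z_{α/2} + z_β = 1.960 + 0.674 = 2.634.
n = 2 × (2.634 / 0.534)² = 2 × 4.933² = 2 × 24.33 = 48.7.
Round up to the next whole participant.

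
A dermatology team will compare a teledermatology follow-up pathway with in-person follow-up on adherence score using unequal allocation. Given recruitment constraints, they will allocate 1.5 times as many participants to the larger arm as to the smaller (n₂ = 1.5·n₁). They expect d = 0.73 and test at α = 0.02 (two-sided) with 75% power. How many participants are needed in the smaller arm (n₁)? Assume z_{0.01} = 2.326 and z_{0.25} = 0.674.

With allocation ratio k = n₂/n₁ = 1.5, Var(x̄₁−x̄₂) = σ²(1/n₁ + 1/(k·n₁)) = σ²·(k+1)/(k·n₁).
So n₁ = (1 + 1/k)·((z_{α/2} + z_β)/d)² = 1.667 × (3.000/0.73)².
n₁ = 1.667 × 16.89 = 28.1.
Round up: n₁ = 29, giving n₂ = ⌈1.5 × 29⌉ = ⌈43.5⌉ = 44.

n₁ = 29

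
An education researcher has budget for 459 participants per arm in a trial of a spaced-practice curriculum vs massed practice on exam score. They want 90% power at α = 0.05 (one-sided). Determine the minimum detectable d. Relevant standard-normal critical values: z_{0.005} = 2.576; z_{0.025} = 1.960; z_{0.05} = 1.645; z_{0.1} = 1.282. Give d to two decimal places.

For two independent groups of n = 459 each: d_min = (z_{α} + z_β)·√(2/n).
z-sum = 1.645 + 1.282 = 2.927.
d_min = 2.927 × √(2/459) = 2.927 × 0.0660 = 0.193.

d_min ≈ 0.19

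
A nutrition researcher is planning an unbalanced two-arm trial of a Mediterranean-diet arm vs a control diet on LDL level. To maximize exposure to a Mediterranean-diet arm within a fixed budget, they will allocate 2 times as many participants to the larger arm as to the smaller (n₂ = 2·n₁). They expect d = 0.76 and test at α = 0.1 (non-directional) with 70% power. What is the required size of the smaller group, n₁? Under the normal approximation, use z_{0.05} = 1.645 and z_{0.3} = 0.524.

n₁ = 13

With allocation ratio k = n₂/n₁ = 2, Var(x̄₁−x̄₂) = σ²(1/n₁ + 1/(k·n₁)) = σ²·(k+1)/(k·n₁).
So n₁ = (1 + 1/k)·((z_{α/2} + z_β)/d)² = 1.500 × (2.169/0.76)².
n₁ = 1.500 × 8.15 = 12.2.
Round up: n₁ = 13, giving n₂ = 2 × 13 = 26.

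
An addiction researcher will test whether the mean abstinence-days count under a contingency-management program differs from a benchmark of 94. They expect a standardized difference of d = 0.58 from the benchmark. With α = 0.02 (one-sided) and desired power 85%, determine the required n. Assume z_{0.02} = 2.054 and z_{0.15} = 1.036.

For a one-sample test: n = ((z_{α} + z_β) / d)².
z_{α} + z_β = 2.054 + 1.036 = 3.090.
n = (3.090 / 0.58)² = 5.328² = 28.38.
Round up.

n = 29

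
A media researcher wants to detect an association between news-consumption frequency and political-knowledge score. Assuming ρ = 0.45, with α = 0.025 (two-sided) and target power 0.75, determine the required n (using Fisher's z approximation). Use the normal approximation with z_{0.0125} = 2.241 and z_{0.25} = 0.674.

Fisher's z: C = ½·ln((1+r)/(1−r)) = ½·ln(2.6364) = 0.4847.
n = ((z_{α/2} + z_β)/C)² + 3.
(2.241 + 0.674) / 0.4847 = 2.915 / 0.4847 = 6.014.
n = 6.014² + 3 = 36.17 + 3 = 39.2.
Round up.

n = 40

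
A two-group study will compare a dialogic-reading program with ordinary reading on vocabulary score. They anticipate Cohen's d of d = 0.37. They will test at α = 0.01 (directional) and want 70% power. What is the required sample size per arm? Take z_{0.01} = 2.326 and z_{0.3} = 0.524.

For two independent groups with equal n: n = 2·((z_{α} + z_β) / d)².
z_{α} + z_β = 2.326 + 0.524 = 2.850.
n = 2 × (2.850 / 0.37)² = 2 × 7.703² = 2 × 59.33 = 118.7.
Round up to the next whole participant.

n = 119 per group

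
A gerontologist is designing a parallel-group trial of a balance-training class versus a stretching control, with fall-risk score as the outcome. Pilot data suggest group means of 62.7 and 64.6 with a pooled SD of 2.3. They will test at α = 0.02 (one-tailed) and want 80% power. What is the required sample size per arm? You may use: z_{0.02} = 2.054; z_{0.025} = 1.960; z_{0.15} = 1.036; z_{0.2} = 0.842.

Cohen's d = |M₁ − M₂| / SD_pooled = |62.7 − 64.6| / 2.3 = 1.9 / 2.3 = 0.826.
For two independent groups with equal n: n = 2·((z_{α} + z_β) / d)².
z_{α} + z_β = 2.054 + 0.842 = 2.896.
n = 2 × (2.896 / 0.826)² = 2 × 3.506² = 2 × 12.29 = 24.6.
Round up to the next whole participant.

n = 25 per group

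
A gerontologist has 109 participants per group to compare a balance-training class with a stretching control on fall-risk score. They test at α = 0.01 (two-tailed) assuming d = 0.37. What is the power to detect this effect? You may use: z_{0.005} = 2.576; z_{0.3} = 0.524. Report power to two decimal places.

power ≈ 0.56

For two equal groups, power = Φ(d·√(n/2) − z_{α/2}).
d·√(n/2) = 0.37 × √(109/2) = 0.37 × 7.382 = 2.731.
z_β = 2.731 − 2.576 = 0.155.
Power = Φ(0.155) = 0.562.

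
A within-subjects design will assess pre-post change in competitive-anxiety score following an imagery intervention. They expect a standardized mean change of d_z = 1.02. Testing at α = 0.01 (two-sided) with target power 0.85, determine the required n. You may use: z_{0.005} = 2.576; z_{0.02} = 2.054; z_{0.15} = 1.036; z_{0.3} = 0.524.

n = 13 pairs

For a paired (one-sample on differences) test: n = ((z_{α/2} + z_β) / d)².
z_{α/2} + z_β = 2.576 + 1.036 = 3.612.
n = (3.612 / 1.02)² = 3.541² = 12.54.
Round up.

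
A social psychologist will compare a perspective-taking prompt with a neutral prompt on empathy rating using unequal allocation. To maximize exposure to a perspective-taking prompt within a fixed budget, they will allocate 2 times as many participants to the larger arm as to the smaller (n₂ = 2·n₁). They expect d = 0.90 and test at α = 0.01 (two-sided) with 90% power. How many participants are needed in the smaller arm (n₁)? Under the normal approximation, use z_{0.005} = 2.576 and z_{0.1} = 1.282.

n₁ = 28

With allocation ratio k = n₂/n₁ = 2, Var(x̄₁−x̄₂) = σ²(1/n₁ + 1/(k·n₁)) = σ²·(k+1)/(k·n₁).
So n₁ = (1 + 1/k)·((z_{α/2} + z_β)/d)² = 1.500 × (3.858/0.90)².
n₁ = 1.500 × 18.38 = 27.6.
Round up: n₁ = 28, giving n₂ = 2 × 28 = 56.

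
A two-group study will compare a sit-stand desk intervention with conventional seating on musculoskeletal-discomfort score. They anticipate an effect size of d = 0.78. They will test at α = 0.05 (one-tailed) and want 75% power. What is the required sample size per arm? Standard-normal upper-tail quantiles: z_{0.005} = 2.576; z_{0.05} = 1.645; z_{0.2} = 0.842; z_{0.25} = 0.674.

n = 18 per group

For two independent groups with equal n: n = 2·((z_{α} + z_β) / d)².
z_{α} + z_β = 1.645 + 0.674 = 2.319.
n = 2 × (2.319 / 0.78)² = 2 × 2.973² = 2 × 8.84 = 17.7.
Round up to the next whole participant.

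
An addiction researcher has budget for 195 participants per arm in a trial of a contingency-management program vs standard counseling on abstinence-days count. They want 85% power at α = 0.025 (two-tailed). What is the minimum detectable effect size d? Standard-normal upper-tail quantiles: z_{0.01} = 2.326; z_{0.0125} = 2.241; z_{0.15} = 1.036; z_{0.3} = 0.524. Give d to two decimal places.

For two independent groups of n = 195 each: d_min = (z_{α/2} + z_β)·√(2/n).
z-sum = 2.241 + 1.036 = 3.277.
d_min = 3.277 × √(2/195) = 3.277 × 0.1013 = 0.332.

d_min ≈ 0.33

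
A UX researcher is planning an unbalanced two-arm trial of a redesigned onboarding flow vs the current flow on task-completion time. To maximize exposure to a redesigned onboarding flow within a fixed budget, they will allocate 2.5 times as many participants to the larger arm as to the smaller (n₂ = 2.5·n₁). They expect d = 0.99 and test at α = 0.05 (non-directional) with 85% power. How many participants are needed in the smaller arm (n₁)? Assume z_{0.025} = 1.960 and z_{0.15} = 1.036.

n₁ = 13

With allocation ratio k = n₂/n₁ = 2.5, Var(x̄₁−x̄₂) = σ²(1/n₁ + 1/(k·n₁)) = σ²·(k+1)/(k·n₁).
So n₁ = (1 + 1/k)·((z_{α/2} + z_β)/d)² = 1.400 × (2.996/0.99)².
n₁ = 1.400 × 9.16 = 12.8.
Round up: n₁ = 13, giving n₂ = ⌈2.5 × 13⌉ = ⌈32.5⌉ = 33.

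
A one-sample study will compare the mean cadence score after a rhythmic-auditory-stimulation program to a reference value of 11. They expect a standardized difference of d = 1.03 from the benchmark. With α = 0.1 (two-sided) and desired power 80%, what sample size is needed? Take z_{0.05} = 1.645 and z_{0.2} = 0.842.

n = 6

For a one-sample test: n = ((z_{α/2} + z_β) / d)².
z_{α/2} + z_β = 1.645 + 0.842 = 2.487.
n = (2.487 / 1.03)² = 2.415² = 5.83.
Round up.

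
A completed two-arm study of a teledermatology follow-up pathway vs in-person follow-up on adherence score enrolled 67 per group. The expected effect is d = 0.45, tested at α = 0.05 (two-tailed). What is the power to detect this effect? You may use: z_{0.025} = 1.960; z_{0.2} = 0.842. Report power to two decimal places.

For two equal groups, power = Φ(d·√(n/2) − z_{α/2}).
d·√(n/2) = 0.45 × √(67/2) = 0.45 × 5.788 = 2.605.
z_β = 2.605 − 1.960 = 0.645.
Power = Φ(0.645) = 0.740.

power ≈ 0.74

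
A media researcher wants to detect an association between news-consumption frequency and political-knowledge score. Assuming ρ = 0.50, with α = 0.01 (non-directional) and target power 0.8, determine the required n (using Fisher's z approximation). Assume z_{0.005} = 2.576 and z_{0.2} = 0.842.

n = 42

Fisher's z: C = ½·ln((1+r)/(1−r)) = ½·ln(3.0000) = 0.5493.
n = ((z_{α/2} + z_β)/C)² + 3.
(2.576 + 0.842) / 0.5493 = 3.418 / 0.5493 = 6.222.
n = 6.222² + 3 = 38.72 + 3 = 41.7.
Round up.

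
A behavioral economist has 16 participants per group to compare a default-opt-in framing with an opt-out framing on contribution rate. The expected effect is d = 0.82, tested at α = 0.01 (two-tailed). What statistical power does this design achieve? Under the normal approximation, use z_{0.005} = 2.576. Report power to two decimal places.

power ≈ 0.40

For two equal groups, power = Φ(d·√(n/2) − z_{α/2}).
d·√(n/2) = 0.82 × √(16/2) = 0.82 × 2.828 = 2.319.
z_β = 2.319 − 2.576 = -0.257.
Power = Φ(-0.257) = 0.399.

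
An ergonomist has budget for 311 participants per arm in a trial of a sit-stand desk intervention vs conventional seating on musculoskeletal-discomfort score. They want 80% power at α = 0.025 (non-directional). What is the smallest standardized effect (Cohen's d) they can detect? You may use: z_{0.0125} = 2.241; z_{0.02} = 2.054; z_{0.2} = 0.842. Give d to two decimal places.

d_min ≈ 0.25

For two independent groups of n = 311 each: d_min = (z_{α/2} + z_β)·√(2/n).
z-sum = 2.241 + 0.842 = 3.083.
d_min = 3.083 × √(2/311) = 3.083 × 0.0802 = 0.247.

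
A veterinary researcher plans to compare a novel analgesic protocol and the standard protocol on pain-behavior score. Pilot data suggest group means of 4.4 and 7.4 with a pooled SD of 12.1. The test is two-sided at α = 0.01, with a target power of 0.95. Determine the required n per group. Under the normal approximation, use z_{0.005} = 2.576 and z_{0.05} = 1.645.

Cohen's d = |M₁ − M₂| / SD_pooled = |4.4 − 7.4| / 12.1 = 3.0 / 12.1 = 0.248.
For two independent groups with equal n: n = 2·((z_{α/2} + z_β) / d)².
z_{α/2} + z_β = 2.576 + 1.645 = 4.221.
n = 2 × (4.221 / 0.248)² = 2 × 17.020² = 2 × 289.69 = 579.4.
Round up to the next whole participant.

n = 580 per group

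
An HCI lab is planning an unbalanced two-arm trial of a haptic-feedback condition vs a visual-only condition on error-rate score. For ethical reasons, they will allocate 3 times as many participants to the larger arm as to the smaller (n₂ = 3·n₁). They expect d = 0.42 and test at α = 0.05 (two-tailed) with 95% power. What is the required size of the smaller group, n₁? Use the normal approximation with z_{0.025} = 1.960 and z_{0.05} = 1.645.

n₁ = 99

With allocation ratio k = n₂/n₁ = 3, Var(x̄₁−x̄₂) = σ²(1/n₁ + 1/(k·n₁)) = σ²·(k+1)/(k·n₁).
So n₁ = (1 + 1/k)·((z_{α/2} + z_β)/d)² = 1.333 × (3.605/0.42)².
n₁ = 1.333 × 73.67 = 98.2.
Round up: n₁ = 99, giving n₂ = 3 × 99 = 297.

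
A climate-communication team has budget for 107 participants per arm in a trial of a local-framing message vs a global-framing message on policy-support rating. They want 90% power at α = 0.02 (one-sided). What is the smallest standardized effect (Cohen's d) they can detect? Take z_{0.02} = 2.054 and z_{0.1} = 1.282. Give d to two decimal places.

For two independent groups of n = 107 each: d_min = (z_{α} + z_β)·√(2/n).
z-sum = 2.054 + 1.282 = 3.336.
d_min = 3.336 × √(2/107) = 3.336 × 0.1367 = 0.456.

d_min ≈ 0.46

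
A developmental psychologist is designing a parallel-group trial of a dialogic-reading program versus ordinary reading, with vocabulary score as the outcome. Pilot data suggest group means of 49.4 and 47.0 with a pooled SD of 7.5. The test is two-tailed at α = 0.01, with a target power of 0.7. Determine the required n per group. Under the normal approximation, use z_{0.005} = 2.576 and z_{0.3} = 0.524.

n = 188 per group

Cohen's d = |M₁ − M₂| / SD_pooled = |49.4 − 47.0| / 7.5 = 2.4 / 7.5 = 0.320.
For two independent groups with equal n: n = 2·((z_{α/2} + z_β) / d)².
z_{α/2} + z_β = 2.576 + 0.524 = 3.100.
n = 2 × (3.100 / 0.320)² = 2 × 9.688² = 2 × 93.85 = 187.7.
Round up to the next whole participant.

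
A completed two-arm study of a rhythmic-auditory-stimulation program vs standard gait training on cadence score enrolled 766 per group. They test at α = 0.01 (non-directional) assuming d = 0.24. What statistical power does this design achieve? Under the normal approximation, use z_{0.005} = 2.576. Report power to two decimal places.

For two equal groups, power = Φ(d·√(n/2) − z_{α/2}).
d·√(n/2) = 0.24 × √(766/2) = 0.24 × 19.570 = 4.697.
z_β = 4.697 − 2.576 = 2.121.
Power = Φ(2.121) = 0.983.

power ≈ 0.98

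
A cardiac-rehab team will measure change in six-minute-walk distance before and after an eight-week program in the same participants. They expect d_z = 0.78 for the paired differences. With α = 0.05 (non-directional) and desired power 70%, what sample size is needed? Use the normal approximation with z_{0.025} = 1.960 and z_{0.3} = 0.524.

For a paired (one-sample on differences) test: n = ((z_{α/2} + z_β) / d)².
z_{α/2} + z_β = 1.960 + 0.524 = 2.484.
n = (2.484 / 0.78)² = 3.185² = 10.14.
Round up.

n = 11 pairs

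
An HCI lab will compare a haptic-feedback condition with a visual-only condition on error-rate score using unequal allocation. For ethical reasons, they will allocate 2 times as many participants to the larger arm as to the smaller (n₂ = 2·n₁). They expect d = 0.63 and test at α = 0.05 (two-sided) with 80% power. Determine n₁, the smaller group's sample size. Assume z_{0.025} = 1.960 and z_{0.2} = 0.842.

With allocation ratio k = n₂/n₁ = 2, Var(x̄₁−x̄₂) = σ²(1/n₁ + 1/(k·n₁)) = σ²·(k+1)/(k·n₁).
So n₁ = (1 + 1/k)·((z_{α/2} + z_β)/d)² = 1.500 × (2.802/0.63)².
n₁ = 1.500 × 19.78 = 29.7.
Round up: n₁ = 30, giving n₂ = 2 × 30 = 60.

n₁ = 30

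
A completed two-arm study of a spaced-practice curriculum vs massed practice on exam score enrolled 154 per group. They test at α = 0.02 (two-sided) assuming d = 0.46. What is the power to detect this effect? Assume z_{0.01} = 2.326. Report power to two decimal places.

power ≈ 0.96

For two equal groups, power = Φ(d·√(n/2) − z_{α/2}).
d·√(n/2) = 0.46 × √(154/2) = 0.46 × 8.775 = 4.036.
z_β = 4.036 − 2.326 = 1.710.
Power = Φ(1.710) = 0.956.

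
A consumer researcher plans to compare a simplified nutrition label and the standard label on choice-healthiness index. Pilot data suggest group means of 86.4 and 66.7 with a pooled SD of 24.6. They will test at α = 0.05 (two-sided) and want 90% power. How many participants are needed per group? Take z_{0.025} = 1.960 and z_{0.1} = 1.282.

n = 33 per group

Cohen's d = |M₁ − M₂| / SD_pooled = |86.4 − 66.7| / 24.6 = 19.7 / 24.6 = 0.801.
For two independent groups with equal n: n = 2·((z_{α/2} + z_β) / d)².
z_{α/2} + z_β = 1.960 + 1.282 = 3.242.
n = 2 × (3.242 / 0.801)² = 2 × 4.047² = 2 × 16.38 = 32.8.
Round up to the next whole participant.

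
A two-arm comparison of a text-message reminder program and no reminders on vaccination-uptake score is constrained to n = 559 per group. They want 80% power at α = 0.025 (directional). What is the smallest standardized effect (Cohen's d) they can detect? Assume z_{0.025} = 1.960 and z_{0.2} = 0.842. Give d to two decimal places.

d_min ≈ 0.17

For two independent groups of n = 559 each: d_min = (z_{α} + z_β)·√(2/n).
z-sum = 1.960 + 0.842 = 2.802.
d_min = 2.802 × √(2/559) = 2.802 × 0.0598 = 0.168.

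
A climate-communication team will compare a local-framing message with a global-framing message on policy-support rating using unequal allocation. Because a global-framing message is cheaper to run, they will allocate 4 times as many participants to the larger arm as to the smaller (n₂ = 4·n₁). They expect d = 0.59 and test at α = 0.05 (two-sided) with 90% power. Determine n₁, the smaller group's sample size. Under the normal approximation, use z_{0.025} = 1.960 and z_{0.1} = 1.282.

n₁ = 38

With allocation ratio k = n₂/n₁ = 4, Var(x̄₁−x̄₂) = σ²(1/n₁ + 1/(k·n₁)) = σ²·(k+1)/(k·n₁).
So n₁ = (1 + 1/k)·((z_{α/2} + z_β)/d)² = 1.250 × (3.242/0.59)².
n₁ = 1.250 × 30.19 = 37.7.
Round up: n₁ = 38, giving n₂ = 4 × 38 = 152.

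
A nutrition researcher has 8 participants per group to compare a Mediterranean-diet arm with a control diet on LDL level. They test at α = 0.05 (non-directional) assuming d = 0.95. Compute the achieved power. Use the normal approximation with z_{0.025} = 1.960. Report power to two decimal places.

power ≈ 0.48

For two equal groups, power = Φ(d·√(n/2) − z_{α/2}).
d·√(n/2) = 0.95 × √(8/2) = 0.95 × 2.000 = 1.900.
z_β = 1.900 − 1.960 = -0.060.
Power = Φ(-0.060) = 0.476.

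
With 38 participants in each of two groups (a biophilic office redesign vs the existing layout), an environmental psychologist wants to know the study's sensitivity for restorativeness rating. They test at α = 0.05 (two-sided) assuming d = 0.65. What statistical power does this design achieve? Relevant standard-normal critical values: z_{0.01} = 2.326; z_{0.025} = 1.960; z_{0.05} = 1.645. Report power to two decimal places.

For two equal groups, power = Φ(d·√(n/2) − z_{α/2}).
d·√(n/2) = 0.65 × √(38/2) = 0.65 × 4.359 = 2.833.
z_β = 2.833 − 1.960 = 0.873.
Power = Φ(0.873) = 0.809.

power ≈ 0.81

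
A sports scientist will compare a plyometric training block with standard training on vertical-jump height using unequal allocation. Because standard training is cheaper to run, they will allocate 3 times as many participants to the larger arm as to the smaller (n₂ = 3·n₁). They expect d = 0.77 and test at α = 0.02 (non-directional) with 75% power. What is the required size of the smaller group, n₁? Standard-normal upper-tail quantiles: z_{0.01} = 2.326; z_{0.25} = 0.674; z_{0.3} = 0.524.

n₁ = 21

With allocation ratio k = n₂/n₁ = 3, Var(x̄₁−x̄₂) = σ²(1/n₁ + 1/(k·n₁)) = σ²·(k+1)/(k·n₁).
So n₁ = (1 + 1/k)·((z_{α/2} + z_β)/d)² = 1.333 × (3.000/0.77)².
n₁ = 1.333 × 15.18 = 20.2.
Round up: n₁ = 21, giving n₂ = 3 × 21 = 63.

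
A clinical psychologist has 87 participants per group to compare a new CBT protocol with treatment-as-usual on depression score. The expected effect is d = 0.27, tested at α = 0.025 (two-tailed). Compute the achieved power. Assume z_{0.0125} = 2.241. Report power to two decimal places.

For two equal groups, power = Φ(d·√(n/2) − z_{α/2}).
d·√(n/2) = 0.27 × √(87/2) = 0.27 × 6.595 = 1.781.
z_β = 1.781 − 2.241 = -0.460.
Power = Φ(-0.460) = 0.323.

power ≈ 0.32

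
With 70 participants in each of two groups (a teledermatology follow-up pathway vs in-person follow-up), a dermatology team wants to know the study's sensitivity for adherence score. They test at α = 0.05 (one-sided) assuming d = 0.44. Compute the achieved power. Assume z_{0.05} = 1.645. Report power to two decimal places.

power ≈ 0.83

For two equal groups, power = Φ(d·√(n/2) − z_{α}).
d·√(n/2) = 0.44 × √(70/2) = 0.44 × 5.916 = 2.603.
z_β = 2.603 − 1.645 = 0.958.
Power = Φ(0.958) = 0.831.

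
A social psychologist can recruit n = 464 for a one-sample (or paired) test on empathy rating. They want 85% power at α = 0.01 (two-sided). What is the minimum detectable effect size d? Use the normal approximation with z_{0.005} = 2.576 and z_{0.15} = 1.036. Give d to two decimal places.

d_min ≈ 0.17

For a single sample (or paired design) of n = 464: d_min = (z_{α/2} + z_β)/√n.
z-sum = 2.576 + 1.036 = 3.612.
d_min = 3.612 / √464 = 3.612 / 21.541 = 0.168.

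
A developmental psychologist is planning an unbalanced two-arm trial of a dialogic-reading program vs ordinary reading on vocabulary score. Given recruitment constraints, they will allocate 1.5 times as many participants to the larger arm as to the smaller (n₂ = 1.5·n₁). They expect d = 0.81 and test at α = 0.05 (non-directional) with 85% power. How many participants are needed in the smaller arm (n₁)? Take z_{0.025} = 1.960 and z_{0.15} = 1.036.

With allocation ratio k = n₂/n₁ = 1.5, Var(x̄₁−x̄₂) = σ²(1/n₁ + 1/(k·n₁)) = σ²·(k+1)/(k·n₁).
So n₁ = (1 + 1/k)·((z_{α/2} + z_β)/d)² = 1.667 × (2.996/0.81)².
n₁ = 1.667 × 13.68 = 22.8.
Round up: n₁ = 23, giving n₂ = ⌈1.5 × 23⌉ = ⌈34.5⌉ = 35.

n₁ = 23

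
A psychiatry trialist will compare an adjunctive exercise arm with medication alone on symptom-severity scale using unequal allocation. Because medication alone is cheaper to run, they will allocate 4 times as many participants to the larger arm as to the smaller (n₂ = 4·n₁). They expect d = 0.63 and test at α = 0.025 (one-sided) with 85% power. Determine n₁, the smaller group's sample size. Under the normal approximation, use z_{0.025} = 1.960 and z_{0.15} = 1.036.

n₁ = 29

With allocation ratio k = n₂/n₁ = 4, Var(x̄₁−x̄₂) = σ²(1/n₁ + 1/(k·n₁)) = σ²·(k+1)/(k·n₁).
So n₁ = (1 + 1/k)·((z_{α} + z_β)/d)² = 1.250 × (2.996/0.63)².
n₁ = 1.250 × 22.62 = 28.3.
Round up: n₁ = 29, giving n₂ = 4 × 29 = 116.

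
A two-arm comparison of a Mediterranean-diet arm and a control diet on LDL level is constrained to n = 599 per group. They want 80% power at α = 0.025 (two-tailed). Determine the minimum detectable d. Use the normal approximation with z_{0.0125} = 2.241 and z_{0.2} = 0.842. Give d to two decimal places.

For two independent groups of n = 599 each: d_min = (z_{α/2} + z_β)·√(2/n).
z-sum = 2.241 + 0.842 = 3.083.
d_min = 3.083 × √(2/599) = 3.083 × 0.0578 = 0.178.

d_min ≈ 0.18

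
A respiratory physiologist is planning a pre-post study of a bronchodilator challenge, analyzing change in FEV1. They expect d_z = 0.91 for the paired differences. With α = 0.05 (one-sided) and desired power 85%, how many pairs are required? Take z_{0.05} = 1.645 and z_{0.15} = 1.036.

For a paired (one-sample on differences) test: n = ((z_{α} + z_β) / d)².
z_{α} + z_β = 1.645 + 1.036 = 2.681.
n = (2.681 / 0.91)² = 2.946² = 8.68.
Round up.

n = 9 pairs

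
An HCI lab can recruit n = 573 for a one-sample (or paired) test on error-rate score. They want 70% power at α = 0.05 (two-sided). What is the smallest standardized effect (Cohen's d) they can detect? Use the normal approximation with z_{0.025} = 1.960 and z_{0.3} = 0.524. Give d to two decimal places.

For a single sample (or paired design) of n = 573: d_min = (z_{α/2} + z_β)/√n.
z-sum = 1.960 + 0.524 = 2.484.
d_min = 2.484 / √573 = 2.484 / 23.937 = 0.104.

d_min ≈ 0.10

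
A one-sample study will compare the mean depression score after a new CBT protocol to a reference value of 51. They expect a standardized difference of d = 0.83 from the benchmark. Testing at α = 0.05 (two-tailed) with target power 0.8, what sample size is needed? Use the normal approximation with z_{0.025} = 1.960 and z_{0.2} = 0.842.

For a one-sample test: n = ((z_{α/2} + z_β) / d)².
z_{α/2} + z_β = 1.960 + 0.842 = 2.802.
n = (2.802 / 0.83)² = 3.376² = 11.40.
Round up.

n = 12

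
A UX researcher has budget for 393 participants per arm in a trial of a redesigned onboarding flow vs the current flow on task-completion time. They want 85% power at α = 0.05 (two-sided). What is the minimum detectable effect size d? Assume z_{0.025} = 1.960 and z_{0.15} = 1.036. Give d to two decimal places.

For two independent groups of n = 393 each: d_min = (z_{α/2} + z_β)·√(2/n).
z-sum = 1.960 + 1.036 = 2.996.
d_min = 2.996 × √(2/393) = 2.996 × 0.0713 = 0.214.

d_min ≈ 0.21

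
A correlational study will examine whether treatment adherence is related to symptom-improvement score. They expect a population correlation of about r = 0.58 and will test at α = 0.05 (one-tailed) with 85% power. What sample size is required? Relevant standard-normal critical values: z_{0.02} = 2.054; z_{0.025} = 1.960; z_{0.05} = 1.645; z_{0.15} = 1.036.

n = 20

Fisher's z: C = ½·ln((1+r)/(1−r)) = ½·ln(3.7619) = 0.6625.
n = ((z_{α} + z_β)/C)² + 3.
(1.645 + 1.036) / 0.6625 = 2.681 / 0.6625 = 4.047.
n = 4.047² + 3 = 16.38 + 3 = 19.4.
Round up.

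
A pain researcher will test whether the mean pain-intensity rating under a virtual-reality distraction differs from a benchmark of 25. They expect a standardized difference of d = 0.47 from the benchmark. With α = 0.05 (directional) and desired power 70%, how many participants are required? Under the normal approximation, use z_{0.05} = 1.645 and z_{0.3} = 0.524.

For a one-sample test: n = ((z_{α} + z_β) / d)².
z_{α} + z_β = 1.645 + 0.524 = 2.169.
n = (2.169 / 0.47)² = 4.615² = 21.30.
Round up.

n = 22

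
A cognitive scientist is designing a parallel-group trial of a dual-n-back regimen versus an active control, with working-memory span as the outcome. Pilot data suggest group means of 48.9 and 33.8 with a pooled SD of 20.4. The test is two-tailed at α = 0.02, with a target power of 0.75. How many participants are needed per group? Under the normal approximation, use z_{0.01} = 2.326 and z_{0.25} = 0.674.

n = 33 per group

Cohen's d = |M₁ − M₂| / SD_pooled = |48.9 − 33.8| / 20.4 = 15.1 / 20.4 = 0.740.
For two independent groups with equal n: n = 2·((z_{α/2} + z_β) / d)².
z_{α/2} + z_β = 2.326 + 0.674 = 3.000.
n = 2 × (3.000 / 0.740)² = 2 × 4.054² = 2 × 16.44 = 32.9.
Round up to the next whole participant.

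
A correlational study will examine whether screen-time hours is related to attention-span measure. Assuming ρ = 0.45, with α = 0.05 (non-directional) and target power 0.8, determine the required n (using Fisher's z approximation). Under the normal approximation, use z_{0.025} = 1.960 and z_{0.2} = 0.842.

n = 37

Fisher's z: C = ½·ln((1+r)/(1−r)) = ½·ln(2.6364) = 0.4847.
n = ((z_{α/2} + z_β)/C)² + 3.
(1.960 + 0.842) / 0.4847 = 2.802 / 0.4847 = 5.781.
n = 5.781² + 3 = 33.42 + 3 = 36.4.
Round up.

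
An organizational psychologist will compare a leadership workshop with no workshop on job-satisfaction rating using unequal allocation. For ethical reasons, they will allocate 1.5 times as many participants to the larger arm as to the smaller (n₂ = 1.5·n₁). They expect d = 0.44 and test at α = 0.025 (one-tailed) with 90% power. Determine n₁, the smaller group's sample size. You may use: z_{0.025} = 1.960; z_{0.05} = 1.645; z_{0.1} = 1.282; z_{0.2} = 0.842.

With allocation ratio k = n₂/n₁ = 1.5, Var(x̄₁−x̄₂) = σ²(1/n₁ + 1/(k·n₁)) = σ²·(k+1)/(k·n₁).
So n₁ = (1 + 1/k)·((z_{α} + z_β)/d)² = 1.667 × (3.242/0.44)².
n₁ = 1.667 × 54.29 = 90.5.
Round up: n₁ = 91, giving n₂ = ⌈1.5 × 91⌉ = ⌈136.5⌉ = 137.

n₁ = 91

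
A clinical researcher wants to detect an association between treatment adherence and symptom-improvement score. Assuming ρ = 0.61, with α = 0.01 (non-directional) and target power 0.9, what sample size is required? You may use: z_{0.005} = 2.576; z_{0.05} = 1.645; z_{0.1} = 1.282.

Fisher's z: C = ½·ln((1+r)/(1−r)) = ½·ln(4.1282) = 0.7089.
n = ((z_{α/2} + z_β)/C)² + 3.
(2.576 + 1.282) / 0.7089 = 3.858 / 0.7089 = 5.442.
n = 5.442² + 3 = 29.62 + 3 = 32.6.
Round up.

n = 33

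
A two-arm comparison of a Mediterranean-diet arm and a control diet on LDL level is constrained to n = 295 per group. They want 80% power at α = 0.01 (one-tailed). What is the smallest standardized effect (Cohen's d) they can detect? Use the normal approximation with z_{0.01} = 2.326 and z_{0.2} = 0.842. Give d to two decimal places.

d_min ≈ 0.26

For two independent groups of n = 295 each: d_min = (z_{α} + z_β)·√(2/n).
z-sum = 2.326 + 0.842 = 3.168.
d_min = 3.168 × √(2/295) = 3.168 × 0.0823 = 0.261.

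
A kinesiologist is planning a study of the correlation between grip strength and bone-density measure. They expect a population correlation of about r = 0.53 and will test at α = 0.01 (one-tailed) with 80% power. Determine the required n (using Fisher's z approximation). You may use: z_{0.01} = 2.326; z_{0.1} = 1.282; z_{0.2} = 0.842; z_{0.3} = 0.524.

n = 32

Fisher's z: C = ½·ln((1+r)/(1−r)) = ½·ln(3.2553) = 0.5901.
n = ((z_{α} + z_β)/C)² + 3.
(2.326 + 0.842) / 0.5901 = 3.168 / 0.5901 = 5.369.
n = 5.369² + 3 = 28.82 + 3 = 31.8.
Round up.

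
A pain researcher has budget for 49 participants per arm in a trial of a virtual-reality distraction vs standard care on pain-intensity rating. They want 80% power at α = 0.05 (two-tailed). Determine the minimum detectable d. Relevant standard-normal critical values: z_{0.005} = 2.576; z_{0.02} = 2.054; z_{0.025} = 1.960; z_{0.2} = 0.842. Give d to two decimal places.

d_min ≈ 0.57

For two independent groups of n = 49 each: d_min = (z_{α/2} + z_β)·√(2/n).
z-sum = 1.960 + 0.842 = 2.802.
d_min = 2.802 × √(2/49) = 2.802 × 0.2020 = 0.566.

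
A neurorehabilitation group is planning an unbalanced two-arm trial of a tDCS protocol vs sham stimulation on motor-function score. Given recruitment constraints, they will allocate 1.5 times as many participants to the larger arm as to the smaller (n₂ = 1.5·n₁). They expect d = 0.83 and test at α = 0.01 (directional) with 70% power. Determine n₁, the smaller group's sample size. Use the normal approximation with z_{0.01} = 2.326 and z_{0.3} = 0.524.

With allocation ratio k = n₂/n₁ = 1.5, Var(x̄₁−x̄₂) = σ²(1/n₁ + 1/(k·n₁)) = σ²·(k+1)/(k·n₁).
So n₁ = (1 + 1/k)·((z_{α} + z_β)/d)² = 1.667 × (2.850/0.83)².
n₁ = 1.667 × 11.79 = 19.7.
Round up: n₁ = 20, giving n₂ = 1.5 × 20 = 30.

n₁ = 20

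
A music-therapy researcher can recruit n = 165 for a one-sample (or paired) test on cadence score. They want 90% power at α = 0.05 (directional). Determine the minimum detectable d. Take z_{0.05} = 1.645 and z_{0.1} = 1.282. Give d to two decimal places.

For a single sample (or paired design) of n = 165: d_min = (z_{α} + z_β)/√n.
z-sum = 1.645 + 1.282 = 2.927.
d_min = 2.927 / √165 = 2.927 / 12.845 = 0.228.

d_min ≈ 0.23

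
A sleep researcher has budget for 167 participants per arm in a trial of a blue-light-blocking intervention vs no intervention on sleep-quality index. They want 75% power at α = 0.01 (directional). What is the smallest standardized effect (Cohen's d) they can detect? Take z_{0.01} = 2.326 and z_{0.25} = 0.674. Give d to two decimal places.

For two independent groups of n = 167 each: d_min = (z_{α} + z_β)·√(2/n).
z-sum = 2.326 + 0.674 = 3.000.
d_min = 3.000 × √(2/167) = 3.000 × 0.1094 = 0.328.

d_min ≈ 0.33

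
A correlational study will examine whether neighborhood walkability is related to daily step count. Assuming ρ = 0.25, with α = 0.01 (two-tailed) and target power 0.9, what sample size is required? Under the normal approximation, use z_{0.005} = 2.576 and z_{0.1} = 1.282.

Fisher's z: C = ½·ln((1+r)/(1−r)) = ½·ln(1.6667) = 0.2554.
n = ((z_{α/2} + z_β)/C)² + 3.
(2.576 + 1.282) / 0.2554 = 3.858 / 0.2554 = 15.106.
n = 15.106² + 3 = 228.18 + 3 = 231.2.
Round up.

n = 232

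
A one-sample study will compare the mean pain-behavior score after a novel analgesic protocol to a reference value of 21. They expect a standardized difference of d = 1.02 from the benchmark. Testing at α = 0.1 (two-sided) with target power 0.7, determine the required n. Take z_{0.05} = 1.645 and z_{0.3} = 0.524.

n = 5

For a one-sample test: n = ((z_{α/2} + z_β) / d)².
z_{α/2} + z_β = 1.645 + 0.524 = 2.169.
n = (2.169 / 1.02)² = 2.126² = 4.52.
Round up.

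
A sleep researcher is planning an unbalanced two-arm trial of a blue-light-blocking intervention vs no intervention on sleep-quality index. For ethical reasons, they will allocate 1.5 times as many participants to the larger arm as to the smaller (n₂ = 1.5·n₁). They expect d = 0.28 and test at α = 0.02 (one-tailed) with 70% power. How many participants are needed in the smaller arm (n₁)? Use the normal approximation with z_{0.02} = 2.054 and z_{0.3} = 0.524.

n₁ = 142

With allocation ratio k = n₂/n₁ = 1.5, Var(x̄₁−x̄₂) = σ²(1/n₁ + 1/(k·n₁)) = σ²·(k+1)/(k·n₁).
So n₁ = (1 + 1/k)·((z_{α} + z_β)/d)² = 1.667 × (2.578/0.28)².
n₁ = 1.667 × 84.77 = 141.3.
Round up: n₁ = 142, giving n₂ = 1.5 × 142 = 213.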